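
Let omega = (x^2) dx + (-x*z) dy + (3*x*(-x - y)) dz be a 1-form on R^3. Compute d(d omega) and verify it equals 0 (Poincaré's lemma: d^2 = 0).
d(d omega) = 0

Step 1: d omega = sum_{i<j} (∂f_j/∂x_i - ∂f_i/∂x_j) dx_i ∧ dx_j:
  coeff of dx ∧ dy: -z
  coeff of dx ∧ dz: -6*x - 3*y
  coeff of dy ∧ dz: -2*x
Step 2: Apply d again to each 2-form coefficient. The only possible 3-form in R^3 is dx ∧ dy ∧ dz, with coefficient
  ∂(coeff of dy∧dz)/∂x - ∂(coeff of dx∧dz)/∂y + ∂(coeff of dx∧dy)/∂z
  = ∂/∂x (-2*x) - ∂/∂y (-6*x - 3*y) + ∂/∂z (-z).
Each of these terms simplifies to sums of mixed partials that cancel in pairs. The result is 0 (by equality of mixed partials for smooth functions — Schwarz / Clairaut).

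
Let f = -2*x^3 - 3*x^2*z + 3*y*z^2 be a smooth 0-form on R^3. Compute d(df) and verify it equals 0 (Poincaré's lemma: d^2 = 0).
d(df) = 0

Step 1: df = sum_i (∂f/∂x_i) dx_i = (6*x*(-x - z)) dx + (3*z^2) dy + (-3*x^2 + 6*y*z) dz.
Step 2: Apply d again. Using the 1-form formula, the coefficient of dx ∧ dy in d(df) is ∂^2 f/∂x ∂y - ∂^2 f/∂y ∂x = (0) - (0) = 0 (equality of mixed partials for smooth f).
Similarly for dx ∧ dz and dy ∧ dz — all coefficients vanish. So d(df) = 0.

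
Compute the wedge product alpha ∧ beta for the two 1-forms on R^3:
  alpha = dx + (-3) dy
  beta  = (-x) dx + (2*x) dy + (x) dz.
alpha ∧ beta = (-x) dx ∧ dy + (x) dx ∧ dz + (-3*x) dy ∧ dz

Distribute the wedge, using dx_i ∧ dx_j = -dx_j ∧ dx_i and dx_i ∧ dx_i = 0. For each pair (i, j) with i < j, the coefficient of dx_i ∧ dx_j in alpha ∧ beta is (alpha_i * beta_j - alpha_j * beta_i). Collecting: alpha ∧ beta = (-x) dx ∧ dy + (x) dx ∧ dz + (-3*x) dy ∧ dz.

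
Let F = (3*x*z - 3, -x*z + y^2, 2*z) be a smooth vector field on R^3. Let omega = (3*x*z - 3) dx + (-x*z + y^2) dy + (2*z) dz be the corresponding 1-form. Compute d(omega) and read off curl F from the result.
d(omega) = (x) dy ∧ dz + (3*x) dz ∧ dx + (-z) dx ∧ dy; curl F = (x, 3*x, -z)

d omega = sum_{i<j} (∂f_j/∂x_i - ∂f_i/∂x_j) dx_i ∧ dx_j. Under the identification (dy ∧ dz, dz ∧ dx, dx ∧ dy) ↔ (e_x, e_y, e_z), the coefficients are exactly the components of curl F. Compute:
  ∂R/∂y - ∂Q/∂z = (0) - (-x) = x
  ∂P/∂z - ∂R/∂x = (3*x) - (0) = 3*x
  ∂Q/∂x - ∂P/∂y = (-z) - (0) = -z.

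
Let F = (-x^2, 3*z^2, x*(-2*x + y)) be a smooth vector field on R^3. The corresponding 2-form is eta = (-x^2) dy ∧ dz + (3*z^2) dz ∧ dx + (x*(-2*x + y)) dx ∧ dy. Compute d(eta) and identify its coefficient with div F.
d(eta) = (-2*x) dx ∧ dy ∧ dz; div F = -2*x

For a 2-form in R^3 of the form above, applying d gives a 3-form with coefficient ∂P/∂x + ∂Q/∂y + ∂R/∂z:
  ∂P/∂x = -2*x
  ∂Q/∂y = 0
  ∂R/∂z = 0
Sum = -2*x, which is exactly div F.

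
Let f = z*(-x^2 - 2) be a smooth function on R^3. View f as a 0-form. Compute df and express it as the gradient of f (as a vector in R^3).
df = (-2*x*z) dx + (0) dy + (-x^2 - 2) dz; grad f = (-2*x*z, 0, -x^2 - 2)

For a 0-form f, d f = (∂f/∂x) dx + (∂f/∂y) dy + (∂f/∂z) dz. The components of the vector representation are exactly the entries of grad f in Cartesian coordinates:
  ∂f/∂x = -2*x*z
  ∂f/∂y = 0
  ∂f/∂z = -x^2 - 2.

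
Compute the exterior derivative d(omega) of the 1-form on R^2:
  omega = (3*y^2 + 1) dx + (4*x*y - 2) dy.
d(omega) = (-2*y) dx ∧ dy

For a 1-form omega = sum_i f_i dx_i, the exterior derivative is
  d(omega) = sum_{i < j} (∂f_j/∂x_i - ∂f_i/∂x_j) dx_i ∧ dx_j.
  coefficient of dx ∧ dy: ∂f_2/∂x - ∂f_1/∂y = ∂(4*x*y - 2)/∂x - ∂(3*y^2 + 1)/∂y = -2*y
Assembling: d(omega) = (-2*y) dx ∧ dy.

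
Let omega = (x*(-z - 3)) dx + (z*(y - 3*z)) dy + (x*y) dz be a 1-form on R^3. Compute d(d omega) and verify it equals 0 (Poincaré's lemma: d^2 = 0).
d(d omega) = 0

Step 1: d omega = sum_{i<j} (∂f_j/∂x_i - ∂f_i/∂x_j) dx_i ∧ dx_j:
  coeff of dx ∧ dy: 0
  coeff of dx ∧ dz: x + y
  coeff of dy ∧ dz: x - y + 6*z
Step 2: Apply d again to each 2-form coefficient. The only possible 3-form in R^3 is dx ∧ dy ∧ dz, with coefficient
  ∂(coeff of dy∧dz)/∂x - ∂(coeff of dx∧dz)/∂y + ∂(coeff of dx∧dy)/∂z
  = ∂/∂x (x - y + 6*z) - ∂/∂y (x + y) + ∂/∂z (0).
Each of these terms simplifies to sums of mixed partials that cancel in pairs. The result is 0 (by equality of mixed partials for smooth functions — Schwarz / Clairaut).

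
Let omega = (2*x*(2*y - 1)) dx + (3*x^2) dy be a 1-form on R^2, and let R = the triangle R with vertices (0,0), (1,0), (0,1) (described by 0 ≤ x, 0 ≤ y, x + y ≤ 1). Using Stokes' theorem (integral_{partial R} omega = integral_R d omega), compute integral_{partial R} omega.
integral_(partial R) omega = 1/3

Stokes: integral_partial_R omega = integral_R d omega with d omega = (∂Q/∂x - ∂P/∂y) dx ∧ dy.
  ∂Q/∂x = 6*x
  ∂P/∂y = 4*x
  integrand = ∂Q/∂x - ∂P/∂y = 2*x.
Integrating over R: integral_0^1 integral_0^{1-x} (2*x) dy dx = 1/3.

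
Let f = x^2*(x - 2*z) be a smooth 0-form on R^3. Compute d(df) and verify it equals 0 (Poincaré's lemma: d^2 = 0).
d(df) = 0

Step 1: df = sum_i (∂f/∂x_i) dx_i = (x*(3*x - 4*z)) dx + (0) dy + (-2*x^2) dz.
Step 2: Apply d again. Using the 1-form formula, the coefficient of dx ∧ dy in d(df) is ∂^2 f/∂x ∂y - ∂^2 f/∂y ∂x = (0) - (0) = 0 (equality of mixed partials for smooth f).
Similarly for dx ∧ dz and dy ∧ dz — all coefficients vanish. So d(df) = 0.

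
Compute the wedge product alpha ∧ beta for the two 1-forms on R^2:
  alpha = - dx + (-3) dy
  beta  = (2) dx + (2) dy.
alpha ∧ beta = (4) dx ∧ dy

Distribute the wedge, using dx_i ∧ dx_j = -dx_j ∧ dx_i and dx_i ∧ dx_i = 0. For each pair (i, j) with i < j, the coefficient of dx_i ∧ dx_j in alpha ∧ beta is (alpha_i * beta_j - alpha_j * beta_i). Collecting: alpha ∧ beta = (4) dx ∧ dy.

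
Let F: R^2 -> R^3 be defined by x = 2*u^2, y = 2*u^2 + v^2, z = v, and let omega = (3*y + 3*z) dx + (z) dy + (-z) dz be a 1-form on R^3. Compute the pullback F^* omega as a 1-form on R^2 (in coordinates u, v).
F^* omega = (4*u*(6*u^2 + 3*v^2 + 4*v)) du + (v*(2*v - 1)) dv

Using F^*(f dg) = (f ∘ F) d(g ∘ F), substitute each coordinate x_i by F_i(u, v) in f_i, and replace dx_i by d F_i = (∂F_i/∂u) du + (∂F_i/∂v) dv.
  For the x component: f_1(F) = 6*u^2 + 3*v^2 + 3*v; d F_1 = (4*u) du + (0) dv
  For the y component: f_2(F) = v; d F_2 = (4*u) du + (2*v) dv
  For the z component: f_3(F) = -v; d F_3 = (0) du + (1) dv
Combining and collecting du, dv coefficients:
  coeff of du: 4*u*(6*u^2 + 3*v^2 + 4*v)
  coeff of dv: v*(2*v - 1)
F^* omega = (4*u*(6*u^2 + 3*v^2 + 4*v)) du + (v*(2*v - 1)) dv.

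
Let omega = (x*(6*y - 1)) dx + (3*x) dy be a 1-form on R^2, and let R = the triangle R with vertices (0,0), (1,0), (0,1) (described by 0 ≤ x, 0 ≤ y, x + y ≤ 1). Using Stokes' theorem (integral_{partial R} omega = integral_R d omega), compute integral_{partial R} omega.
integral_(partial R) omega = 1/2

Stokes: integral_partial_R omega = integral_R d omega with d omega = (∂Q/∂x - ∂P/∂y) dx ∧ dy.
  ∂Q/∂x = 3
  ∂P/∂y = 6*x
  integrand = ∂Q/∂x - ∂P/∂y = 3 - 6*x.
Integrating over R: integral_0^1 integral_0^{1-x} (3 - 6*x) dy dx = 1/2.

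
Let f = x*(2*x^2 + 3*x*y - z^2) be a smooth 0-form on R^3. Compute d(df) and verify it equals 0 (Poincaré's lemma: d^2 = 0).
d(df) = 0

Step 1: df = sum_i (∂f/∂x_i) dx_i = (6*x^2 + 6*x*y - z^2) dx + (3*x^2) dy + (-2*x*z) dz.
Step 2: Apply d again. Using the 1-form formula, the coefficient of dx ∧ dy in d(df) is ∂^2 f/∂x ∂y - ∂^2 f/∂y ∂x = (6*x) - (6*x) = 0 (equality of mixed partials for smooth f).
Similarly for dx ∧ dz and dy ∧ dz — all coefficients vanish. So d(df) = 0.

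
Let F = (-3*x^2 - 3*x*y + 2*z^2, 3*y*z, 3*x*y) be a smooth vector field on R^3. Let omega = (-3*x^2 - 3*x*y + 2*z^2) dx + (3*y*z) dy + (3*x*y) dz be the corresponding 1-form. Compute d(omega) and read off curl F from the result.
d(omega) = (3*x - 3*y) dy ∧ dz + (-3*y + 4*z) dz ∧ dx + (3*x) dx ∧ dy; curl F = (3*x - 3*y, -3*y + 4*z, 3*x)

d omega = sum_{i<j} (∂f_j/∂x_i - ∂f_i/∂x_j) dx_i ∧ dx_j. Under the identification (dy ∧ dz, dz ∧ dx, dx ∧ dy) ↔ (e_x, e_y, e_z), the coefficients are exactly the components of curl F. Compute:
  ∂R/∂y - ∂Q/∂z = (3*x) - (3*y) = 3*x - 3*y
  ∂P/∂z - ∂R/∂x = (4*z) - (3*y) = -3*y + 4*z
  ∂Q/∂x - ∂P/∂y = (0) - (-3*x) = 3*x.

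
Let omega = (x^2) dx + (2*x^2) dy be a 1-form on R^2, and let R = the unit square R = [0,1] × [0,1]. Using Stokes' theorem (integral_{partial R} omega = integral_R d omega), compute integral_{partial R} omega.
integral_(partial R) omega = 2

Stokes: integral_partial_R omega = integral_R d omega with d omega = (∂Q/∂x - ∂P/∂y) dx ∧ dy.
  ∂Q/∂x = 4*x
  ∂P/∂y = 0
  integrand = ∂Q/∂x - ∂P/∂y = 4*x.
Integrating over R: integral_0^1 integral_0^1 (4*x) dx dy = 2.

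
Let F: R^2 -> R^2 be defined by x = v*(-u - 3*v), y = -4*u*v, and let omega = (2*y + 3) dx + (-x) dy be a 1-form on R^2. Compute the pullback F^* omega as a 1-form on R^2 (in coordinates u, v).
F^* omega = (v*(4*u*v - 12*v^2 - 3)) du + (4*u^2*v + 36*u*v^2 - 3*u - 18*v) dv

Using F^*(f dg) = (f ∘ F) d(g ∘ F), substitute each coordinate x_i by F_i(u, v) in f_i, and replace dx_i by d F_i = (∂F_i/∂u) du + (∂F_i/∂v) dv.
  For the x component: f_1(F) = -8*u*v + 3; d F_1 = (-v) du + (-u - 6*v) dv
  For the y component: f_2(F) = v*(u + 3*v); d F_2 = (-4*v) du + (-4*u) dv
Combining and collecting du, dv coefficients:
  coeff of du: v*(4*u*v - 12*v^2 - 3)
  coeff of dv: 4*u^2*v + 36*u*v^2 - 3*u - 18*v
F^* omega = (v*(4*u*v - 12*v^2 - 3)) du + (4*u^2*v + 36*u*v^2 - 3*u - 18*v) dv.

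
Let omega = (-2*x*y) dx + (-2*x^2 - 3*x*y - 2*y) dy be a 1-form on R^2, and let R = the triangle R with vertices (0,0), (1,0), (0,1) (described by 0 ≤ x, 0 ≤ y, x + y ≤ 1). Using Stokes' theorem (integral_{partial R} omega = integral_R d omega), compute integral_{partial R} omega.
integral_(partial R) omega = -5/6

Stokes: integral_partial_R omega = integral_R d omega with d omega = (∂Q/∂x - ∂P/∂y) dx ∧ dy.
  ∂Q/∂x = -4*x - 3*y
  ∂P/∂y = -2*x
  integrand = ∂Q/∂x - ∂P/∂y = -2*x - 3*y.
Integrating over R: integral_0^1 integral_0^{1-x} (-2*x - 3*y) dy dx = -5/6.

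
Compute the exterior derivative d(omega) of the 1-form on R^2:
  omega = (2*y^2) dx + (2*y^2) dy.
d(omega) = (-4*y) dx ∧ dy

For a 1-form omega = sum_i f_i dx_i, the exterior derivative is
  d(omega) = sum_{i < j} (∂f_j/∂x_i - ∂f_i/∂x_j) dx_i ∧ dx_j.
  coefficient of dx ∧ dy: ∂f_2/∂x - ∂f_1/∂y = ∂(2*y^2)/∂x - ∂(2*y^2)/∂y = -4*y
Assembling: d(omega) = (-4*y) dx ∧ dy.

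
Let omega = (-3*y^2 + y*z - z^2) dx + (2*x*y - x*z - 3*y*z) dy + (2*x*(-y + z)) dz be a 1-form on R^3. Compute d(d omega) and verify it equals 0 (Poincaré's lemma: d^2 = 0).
d(d omega) = 0

Step 1: d omega = sum_{i<j} (∂f_j/∂x_i - ∂f_i/∂x_j) dx_i ∧ dx_j:
  coeff of dx ∧ dy: 8*y - 2*z
  coeff of dx ∧ dz: -3*y + 4*z
  coeff of dy ∧ dz: -x + 3*y
Step 2: Apply d again to each 2-form coefficient. The only possible 3-form in R^3 is dx ∧ dy ∧ dz, with coefficient
  ∂(coeff of dy∧dz)/∂x - ∂(coeff of dx∧dz)/∂y + ∂(coeff of dx∧dy)/∂z
  = ∂/∂x (-x + 3*y) - ∂/∂y (-3*y + 4*z) + ∂/∂z (8*y - 2*z).
Each of these terms simplifies to sums of mixed partials that cancel in pairs. The result is 0 (by equality of mixed partials for smooth functions — Schwarz / Clairaut).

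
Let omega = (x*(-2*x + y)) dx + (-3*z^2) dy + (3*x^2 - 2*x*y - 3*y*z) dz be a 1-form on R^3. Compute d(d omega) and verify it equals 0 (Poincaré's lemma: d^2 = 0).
d(d omega) = 0

Step 1: d omega = sum_{i<j} (∂f_j/∂x_i - ∂f_i/∂x_j) dx_i ∧ dx_j:
  coeff of dx ∧ dy: -x
  coeff of dx ∧ dz: 6*x - 2*y
  coeff of dy ∧ dz: -2*x + 3*z
Step 2: Apply d again to each 2-form coefficient. The only possible 3-form in R^3 is dx ∧ dy ∧ dz, with coefficient
  ∂(coeff of dy∧dz)/∂x - ∂(coeff of dx∧dz)/∂y + ∂(coeff of dx∧dy)/∂z
  = ∂/∂x (-2*x + 3*z) - ∂/∂y (6*x - 2*y) + ∂/∂z (-x).
Each of these terms simplifies to sums of mixed partials that cancel in pairs. The result is 0 (by equality of mixed partials for smooth functions — Schwarz / Clairaut).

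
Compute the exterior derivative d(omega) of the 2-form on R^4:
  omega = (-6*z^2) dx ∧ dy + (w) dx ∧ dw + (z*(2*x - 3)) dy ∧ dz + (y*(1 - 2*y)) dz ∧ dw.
d(omega) = (-10*z) dx ∧ dy ∧ dz + (1 - 4*y) dy ∧ dz ∧ dw

For a 2-form omega = sum_{i<j} g_{ij} dx_i ∧ dx_j, the exterior derivative is
  d(omega) = sum_{i<j} d(g_{ij}) ∧ dx_i ∧ dx_j = sum_{i<j, k} (∂g_{ij}/∂x_k) dx_k ∧ dx_i ∧ dx_j.
Expand each term, using dx_k ∧ dx_i ∧ dx_j = sgn(permutation) dx_{(a)} ∧ dx_{(b)} ∧ dx_{(c)} with (a < b < c) sorted:
  d(-6*z^2) includes (∂/∂z)(-6*z^2) dz = (-12*z) dz, which multiplied by dx ∧ dy gives (-12*z) dx ∧ dy ∧ dz
  d(z*(2*x - 3)) includes (∂/∂x)(z*(2*x - 3)) dx = (2*z) dx, which multiplied by dy ∧ dz gives (2*z) dx ∧ dy ∧ dz
  d(y*(1 - 2*y)) includes (∂/∂y)(y*(1 - 2*y)) dy = (1 - 4*y) dy, which multiplied by dz ∧ dw gives (1 - 4*y) dy ∧ dz ∧ dw
Collecting like 3-forms: d(omega) = (-10*z) dx ∧ dy ∧ dz + (1 - 4*y) dy ∧ dz ∧ dw.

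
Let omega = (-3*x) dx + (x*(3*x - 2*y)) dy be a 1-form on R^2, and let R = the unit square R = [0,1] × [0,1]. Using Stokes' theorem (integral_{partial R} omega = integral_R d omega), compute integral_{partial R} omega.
integral_(partial R) omega = 2

Stokes: integral_partial_R omega = integral_R d omega with d omega = (∂Q/∂x - ∂P/∂y) dx ∧ dy.
  ∂Q/∂x = 6*x - 2*y
  ∂P/∂y = 0
  integrand = ∂Q/∂x - ∂P/∂y = 6*x - 2*y.
Integrating over R: integral_0^1 integral_0^1 (6*x - 2*y) dx dy = 2.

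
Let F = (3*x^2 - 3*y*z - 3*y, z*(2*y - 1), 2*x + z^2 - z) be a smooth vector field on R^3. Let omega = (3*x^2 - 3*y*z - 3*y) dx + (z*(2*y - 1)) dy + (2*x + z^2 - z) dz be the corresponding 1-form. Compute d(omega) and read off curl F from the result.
d(omega) = (1 - 2*y) dy ∧ dz + (-3*y - 2) dz ∧ dx + (3*z + 3) dx ∧ dy; curl F = (1 - 2*y, -3*y - 2, 3*z + 3)

d omega = sum_{i<j} (∂f_j/∂x_i - ∂f_i/∂x_j) dx_i ∧ dx_j. Under the identification (dy ∧ dz, dz ∧ dx, dx ∧ dy) ↔ (e_x, e_y, e_z), the coefficients are exactly the components of curl F. Compute:
  ∂R/∂y - ∂Q/∂z = (0) - (2*y - 1) = 1 - 2*y
  ∂P/∂z - ∂R/∂x = (-3*y) - (2) = -3*y - 2
  ∂Q/∂x - ∂P/∂y = (0) - (-3*z - 3) = 3*z + 3.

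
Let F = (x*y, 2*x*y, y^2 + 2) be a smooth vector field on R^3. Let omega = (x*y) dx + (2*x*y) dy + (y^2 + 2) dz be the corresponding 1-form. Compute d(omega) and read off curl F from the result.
d(omega) = (2*y) dy ∧ dz + (0) dz ∧ dx + (-x + 2*y) dx ∧ dy; curl F = (2*y, 0, -x + 2*y)

d omega = sum_{i<j} (∂f_j/∂x_i - ∂f_i/∂x_j) dx_i ∧ dx_j. Under the identification (dy ∧ dz, dz ∧ dx, dx ∧ dy) ↔ (e_x, e_y, e_z), the coefficients are exactly the components of curl F. Compute:
  ∂R/∂y - ∂Q/∂z = (2*y) - (0) = 2*y
  ∂P/∂z - ∂R/∂x = (0) - (0) = 0
  ∂Q/∂x - ∂P/∂y = (2*y) - (x) = -x + 2*y.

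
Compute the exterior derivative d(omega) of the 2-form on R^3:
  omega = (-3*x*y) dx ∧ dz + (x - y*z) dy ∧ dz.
d(omega) = (3*x + 1) dx ∧ dy ∧ dz

For a 2-form omega = sum_{i<j} g_{ij} dx_i ∧ dx_j, the exterior derivative is
  d(omega) = sum_{i<j} d(g_{ij}) ∧ dx_i ∧ dx_j = sum_{i<j, k} (∂g_{ij}/∂x_k) dx_k ∧ dx_i ∧ dx_j.
Expand each term, using dx_k ∧ dx_i ∧ dx_j = sgn(permutation) dx_{(a)} ∧ dx_{(b)} ∧ dx_{(c)} with (a < b < c) sorted:
  d(-3*x*y) includes (∂/∂y)(-3*x*y) dy = (-3*x) dy, which multiplied by dx ∧ dz gives (3*x) dx ∧ dy ∧ dz
  d(x - y*z) includes (∂/∂x)(x - y*z) dx = (1) dx, which multiplied by dy ∧ dz gives (1) dx ∧ dy ∧ dz
Collecting like 3-forms: d(omega) = (3*x + 1) dx ∧ dy ∧ dz.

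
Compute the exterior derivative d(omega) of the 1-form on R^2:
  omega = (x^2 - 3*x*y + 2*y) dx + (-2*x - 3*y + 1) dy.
d(omega) = (3*x - 4) dx ∧ dy

For a 1-form omega = sum_i f_i dx_i, the exterior derivative is
  d(omega) = sum_{i < j} (∂f_j/∂x_i - ∂f_i/∂x_j) dx_i ∧ dx_j.
  coefficient of dx ∧ dy: ∂f_2/∂x - ∂f_1/∂y = ∂(-2*x - 3*y + 1)/∂x - ∂(x^2 - 3*x*y + 2*y)/∂y = 3*x - 4
Assembling: d(omega) = (3*x - 4) dx ∧ dy.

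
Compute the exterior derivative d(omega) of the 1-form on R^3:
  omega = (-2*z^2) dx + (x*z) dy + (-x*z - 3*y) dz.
d(omega) = (z) dx ∧ dy + (3*z) dx ∧ dz + (-x - 3) dy ∧ dz

For a 1-form omega = sum_i f_i dx_i, the exterior derivative is
  d(omega) = sum_{i < j} (∂f_j/∂x_i - ∂f_i/∂x_j) dx_i ∧ dx_j.
  coefficient of dx ∧ dy: ∂f_2/∂x - ∂f_1/∂y = ∂(x*z)/∂x - ∂(-2*z^2)/∂y = z
  coefficient of dx ∧ dz: ∂f_3/∂x - ∂f_1/∂z = ∂(-x*z - 3*y)/∂x - ∂(-2*z^2)/∂z = 3*z
  coefficient of dy ∧ dz: ∂f_3/∂y - ∂f_2/∂z = ∂(-x*z - 3*y)/∂y - ∂(x*z)/∂z = -x - 3
Assembling: d(omega) = (z) dx ∧ dy + (3*z) dx ∧ dz + (-x - 3) dy ∧ dz.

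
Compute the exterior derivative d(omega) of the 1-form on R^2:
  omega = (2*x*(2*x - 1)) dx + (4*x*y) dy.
d(omega) = (4*y) dx ∧ dy

For a 1-form omega = sum_i f_i dx_i, the exterior derivative is
  d(omega) = sum_{i < j} (∂f_j/∂x_i - ∂f_i/∂x_j) dx_i ∧ dx_j.
  coefficient of dx ∧ dy: ∂f_2/∂x - ∂f_1/∂y = ∂(4*x*y)/∂x - ∂(2*x*(2*x - 1))/∂y = 4*y
Assembling: d(omega) = (4*y) dx ∧ dy.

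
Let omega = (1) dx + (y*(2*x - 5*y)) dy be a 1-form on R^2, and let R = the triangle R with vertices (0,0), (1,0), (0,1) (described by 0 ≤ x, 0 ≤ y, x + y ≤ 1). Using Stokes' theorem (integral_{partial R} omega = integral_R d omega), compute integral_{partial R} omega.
integral_(partial R) omega = 1/3

Stokes: integral_partial_R omega = integral_R d omega with d omega = (∂Q/∂x - ∂P/∂y) dx ∧ dy.
  ∂Q/∂x = 2*y
  ∂P/∂y = 0
  integrand = ∂Q/∂x - ∂P/∂y = 2*y.
Integrating over R: integral_0^1 integral_0^{1-x} (2*y) dy dx = 1/3.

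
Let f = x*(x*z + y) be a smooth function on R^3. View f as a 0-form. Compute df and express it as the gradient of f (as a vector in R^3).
df = (2*x*z + y) dx + (x) dy + (x^2) dz; grad f = (2*x*z + y, x, x^2)

For a 0-form f, d f = (∂f/∂x) dx + (∂f/∂y) dy + (∂f/∂z) dz. The components of the vector representation are exactly the entries of grad f in Cartesian coordinates:
  ∂f/∂x = 2*x*z + y
  ∂f/∂y = x
  ∂f/∂z = x^2.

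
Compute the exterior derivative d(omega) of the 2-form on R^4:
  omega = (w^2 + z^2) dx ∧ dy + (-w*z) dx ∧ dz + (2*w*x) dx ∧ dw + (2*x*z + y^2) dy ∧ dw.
d(omega) = (2*z) dx ∧ dy ∧ dz + (2*w + 2*z) dx ∧ dy ∧ dw + (-z) dx ∧ dz ∧ dw + (-2*x) dy ∧ dz ∧ dw

For a 2-form omega = sum_{i<j} g_{ij} dx_i ∧ dx_j, the exterior derivative is
  d(omega) = sum_{i<j} d(g_{ij}) ∧ dx_i ∧ dx_j = sum_{i<j, k} (∂g_{ij}/∂x_k) dx_k ∧ dx_i ∧ dx_j.
Expand each term, using dx_k ∧ dx_i ∧ dx_j = sgn(permutation) dx_{(a)} ∧ dx_{(b)} ∧ dx_{(c)} with (a < b < c) sorted:
  d(w^2 + z^2) includes (∂/∂z)(w^2 + z^2) dz = (2*z) dz, which multiplied by dx ∧ dy gives (2*z) dx ∧ dy ∧ dz
  d(w^2 + z^2) includes (∂/∂w)(w^2 + z^2) dw = (2*w) dw, which multiplied by dx ∧ dy gives (2*w) dx ∧ dy ∧ dw
  d(-w*z) includes (∂/∂w)(-w*z) dw = (-z) dw, which multiplied by dx ∧ dz gives (-z) dx ∧ dz ∧ dw
  d(2*x*z + y^2) includes (∂/∂x)(2*x*z + y^2) dx = (2*z) dx, which multiplied by dy ∧ dw gives (2*z) dx ∧ dy ∧ dw
  d(2*x*z + y^2) includes (∂/∂z)(2*x*z + y^2) dz = (2*x) dz, which multiplied by dy ∧ dw gives (-2*x) dy ∧ dz ∧ dw
Collecting like 3-forms: d(omega) = (2*z) dx ∧ dy ∧ dz + (2*w + 2*z) dx ∧ dy ∧ dw + (-z) dx ∧ dz ∧ dw + (-2*x) dy ∧ dz ∧ dw.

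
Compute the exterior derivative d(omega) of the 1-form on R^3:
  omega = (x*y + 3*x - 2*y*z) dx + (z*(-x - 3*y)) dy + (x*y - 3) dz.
d(omega) = (-x + z) dx ∧ dy + (3*y) dx ∧ dz + (2*x + 3*y) dy ∧ dz

For a 1-form omega = sum_i f_i dx_i, the exterior derivative is
  d(omega) = sum_{i < j} (∂f_j/∂x_i - ∂f_i/∂x_j) dx_i ∧ dx_j.
  coefficient of dx ∧ dy: ∂f_2/∂x - ∂f_1/∂y = ∂(z*(-x - 3*y))/∂x - ∂(x*y + 3*x - 2*y*z)/∂y = -x + z
  coefficient of dx ∧ dz: ∂f_3/∂x - ∂f_1/∂z = ∂(x*y - 3)/∂x - ∂(x*y + 3*x - 2*y*z)/∂z = 3*y
  coefficient of dy ∧ dz: ∂f_3/∂y - ∂f_2/∂z = ∂(x*y - 3)/∂y - ∂(z*(-x - 3*y))/∂z = 2*x + 3*y
Assembling: d(omega) = (-x + z) dx ∧ dy + (3*y) dx ∧ dz + (2*x + 3*y) dy ∧ dz.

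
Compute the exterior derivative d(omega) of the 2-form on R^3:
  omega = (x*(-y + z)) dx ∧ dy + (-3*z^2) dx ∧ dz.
d(omega) = (x) dx ∧ dy ∧ dz

For a 2-form omega = sum_{i<j} g_{ij} dx_i ∧ dx_j, the exterior derivative is
  d(omega) = sum_{i<j} d(g_{ij}) ∧ dx_i ∧ dx_j = sum_{i<j, k} (∂g_{ij}/∂x_k) dx_k ∧ dx_i ∧ dx_j.
Expand each term, using dx_k ∧ dx_i ∧ dx_j = sgn(permutation) dx_{(a)} ∧ dx_{(b)} ∧ dx_{(c)} with (a < b < c) sorted:
  d(x*(-y + z)) includes (∂/∂z)(x*(-y + z)) dz = (x) dz, which multiplied by dx ∧ dy gives (x) dx ∧ dy ∧ dz
Collecting like 3-forms: d(omega) = (x) dx ∧ dy ∧ dz.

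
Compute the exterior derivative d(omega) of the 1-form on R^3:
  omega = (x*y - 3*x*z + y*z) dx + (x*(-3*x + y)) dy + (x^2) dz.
d(omega) = (-7*x + y - z) dx ∧ dy + (5*x - y) dx ∧ dz

For a 1-form omega = sum_i f_i dx_i, the exterior derivative is
  d(omega) = sum_{i < j} (∂f_j/∂x_i - ∂f_i/∂x_j) dx_i ∧ dx_j.
  coefficient of dx ∧ dy: ∂f_2/∂x - ∂f_1/∂y = ∂(x*(-3*x + y))/∂x - ∂(x*y - 3*x*z + y*z)/∂y = -7*x + y - z
  coefficient of dx ∧ dz: ∂f_3/∂x - ∂f_1/∂z = ∂(x^2)/∂x - ∂(x*y - 3*x*z + y*z)/∂z = 5*x - y
Assembling: d(omega) = (-7*x + y - z) dx ∧ dy + (5*x - y) dx ∧ dz.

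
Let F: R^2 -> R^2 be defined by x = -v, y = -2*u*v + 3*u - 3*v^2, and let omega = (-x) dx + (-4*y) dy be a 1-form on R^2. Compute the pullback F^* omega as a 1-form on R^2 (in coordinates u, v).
F^* omega = (-16*u*v^2 + 48*u*v - 36*u - 24*v^3 + 36*v^2) du + (-16*u^2*v + 24*u^2 - 72*u*v^2 + 72*u*v - 72*v^3 - v) dv

Using F^*(f dg) = (f ∘ F) d(g ∘ F), substitute each coordinate x_i by F_i(u, v) in f_i, and replace dx_i by d F_i = (∂F_i/∂u) du + (∂F_i/∂v) dv.
  For the x component: f_1(F) = v; d F_1 = (0) du + (-1) dv
  For the y component: f_2(F) = 8*u*v - 12*u + 12*v^2; d F_2 = (3 - 2*v) du + (-2*u - 6*v) dv
Combining and collecting du, dv coefficients:
  coeff of du: -16*u*v^2 + 48*u*v - 36*u - 24*v^3 + 36*v^2
  coeff of dv: -16*u^2*v + 24*u^2 - 72*u*v^2 + 72*u*v - 72*v^3 - v
F^* omega = (-16*u*v^2 + 48*u*v - 36*u - 24*v^3 + 36*v^2) du + (-16*u^2*v + 24*u^2 - 72*u*v^2 + 72*u*v - 72*v^3 - v) dv.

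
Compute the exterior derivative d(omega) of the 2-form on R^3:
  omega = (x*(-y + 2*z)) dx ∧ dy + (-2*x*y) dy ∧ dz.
d(omega) = (2*x - 2*y) dx ∧ dy ∧ dz

For a 2-form omega = sum_{i<j} g_{ij} dx_i ∧ dx_j, the exterior derivative is
  d(omega) = sum_{i<j} d(g_{ij}) ∧ dx_i ∧ dx_j = sum_{i<j, k} (∂g_{ij}/∂x_k) dx_k ∧ dx_i ∧ dx_j.
Expand each term, using dx_k ∧ dx_i ∧ dx_j = sgn(permutation) dx_{(a)} ∧ dx_{(b)} ∧ dx_{(c)} with (a < b < c) sorted:
  d(x*(-y + 2*z)) includes (∂/∂z)(x*(-y + 2*z)) dz = (2*x) dz, which multiplied by dx ∧ dy gives (2*x) dx ∧ dy ∧ dz
  d(-2*x*y) includes (∂/∂x)(-2*x*y) dx = (-2*y) dx, which multiplied by dy ∧ dz gives (-2*y) dx ∧ dy ∧ dz
Collecting like 3-forms: d(omega) = (2*x - 2*y) dx ∧ dy ∧ dz.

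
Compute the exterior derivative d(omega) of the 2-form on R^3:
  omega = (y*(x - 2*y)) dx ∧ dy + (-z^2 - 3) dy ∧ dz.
d(omega) = 0

For a 2-form omega = sum_{i<j} g_{ij} dx_i ∧ dx_j, the exterior derivative is
  d(omega) = sum_{i<j} d(g_{ij}) ∧ dx_i ∧ dx_j = sum_{i<j, k} (∂g_{ij}/∂x_k) dx_k ∧ dx_i ∧ dx_j.
Expand each term, using dx_k ∧ dx_i ∧ dx_j = sgn(permutation) dx_{(a)} ∧ dx_{(b)} ∧ dx_{(c)} with (a < b < c) sorted:

Collecting like 3-forms: d(omega) = 0.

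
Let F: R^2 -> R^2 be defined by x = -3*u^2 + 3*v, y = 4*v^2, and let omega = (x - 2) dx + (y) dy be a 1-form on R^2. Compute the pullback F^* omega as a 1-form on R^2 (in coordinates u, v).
F^* omega = (6*u*(3*u^2 - 3*v + 2)) du + (-9*u^2 + 32*v^3 + 9*v - 6) dv

Using F^*(f dg) = (f ∘ F) d(g ∘ F), substitute each coordinate x_i by F_i(u, v) in f_i, and replace dx_i by d F_i = (∂F_i/∂u) du + (∂F_i/∂v) dv.
  For the x component: f_1(F) = -3*u^2 + 3*v - 2; d F_1 = (-6*u) du + (3) dv
  For the y component: f_2(F) = 4*v^2; d F_2 = (0) du + (8*v) dv
Combining and collecting du, dv coefficients:
  coeff of du: 6*u*(3*u^2 - 3*v + 2)
  coeff of dv: -9*u^2 + 32*v^3 + 9*v - 6
F^* omega = (6*u*(3*u^2 - 3*v + 2)) du + (-9*u^2 + 32*v^3 + 9*v - 6) dv.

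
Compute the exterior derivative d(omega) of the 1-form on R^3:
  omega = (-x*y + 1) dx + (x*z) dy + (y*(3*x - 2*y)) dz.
d(omega) = (x + z) dx ∧ dy + (3*y) dx ∧ dz + (2*x - 4*y) dy ∧ dz

For a 1-form omega = sum_i f_i dx_i, the exterior derivative is
  d(omega) = sum_{i < j} (∂f_j/∂x_i - ∂f_i/∂x_j) dx_i ∧ dx_j.
  coefficient of dx ∧ dy: ∂f_2/∂x - ∂f_1/∂y = ∂(x*z)/∂x - ∂(-x*y + 1)/∂y = x + z
  coefficient of dx ∧ dz: ∂f_3/∂x - ∂f_1/∂z = ∂(y*(3*x - 2*y))/∂x - ∂(-x*y + 1)/∂z = 3*y
  coefficient of dy ∧ dz: ∂f_3/∂y - ∂f_2/∂z = ∂(y*(3*x - 2*y))/∂y - ∂(x*z)/∂z = 2*x - 4*y
Assembling: d(omega) = (x + z) dx ∧ dy + (3*y) dx ∧ dz + (2*x - 4*y) dy ∧ dz.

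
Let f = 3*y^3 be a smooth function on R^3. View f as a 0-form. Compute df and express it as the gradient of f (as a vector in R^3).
df = (0) dx + (9*y^2) dy + (0) dz; grad f = (0, 9*y^2, 0)

For a 0-form f, d f = (∂f/∂x) dx + (∂f/∂y) dy + (∂f/∂z) dz. The components of the vector representation are exactly the entries of grad f in Cartesian coordinates:
  ∂f/∂x = 0
  ∂f/∂y = 9*y^2
  ∂f/∂z = 0.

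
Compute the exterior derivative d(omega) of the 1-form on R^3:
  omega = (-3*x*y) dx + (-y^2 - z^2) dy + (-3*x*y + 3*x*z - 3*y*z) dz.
d(omega) = (3*x) dx ∧ dy + (-3*y + 3*z) dx ∧ dz + (-3*x - z) dy ∧ dz

For a 1-form omega = sum_i f_i dx_i, the exterior derivative is
  d(omega) = sum_{i < j} (∂f_j/∂x_i - ∂f_i/∂x_j) dx_i ∧ dx_j.
  coefficient of dx ∧ dy: ∂f_2/∂x - ∂f_1/∂y = ∂(-y^2 - z^2)/∂x - ∂(-3*x*y)/∂y = 3*x
  coefficient of dx ∧ dz: ∂f_3/∂x - ∂f_1/∂z = ∂(-3*x*y + 3*x*z - 3*y*z)/∂x - ∂(-3*x*y)/∂z = -3*y + 3*z
  coefficient of dy ∧ dz: ∂f_3/∂y - ∂f_2/∂z = ∂(-3*x*y + 3*x*z - 3*y*z)/∂y - ∂(-y^2 - z^2)/∂z = -3*x - z
Assembling: d(omega) = (3*x) dx ∧ dy + (-3*y + 3*z) dx ∧ dz + (-3*x - z) dy ∧ dz.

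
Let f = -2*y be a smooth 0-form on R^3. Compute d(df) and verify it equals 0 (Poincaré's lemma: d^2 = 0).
d(df) = 0

Step 1: df = sum_i (∂f/∂x_i) dx_i = (0) dx + (-2) dy + (0) dz.
Step 2: Apply d again. Using the 1-form formula, the coefficient of dx ∧ dy in d(df) is ∂^2 f/∂x ∂y - ∂^2 f/∂y ∂x = (0) - (0) = 0 (equality of mixed partials for smooth f).
Similarly for dx ∧ dz and dy ∧ dz — all coefficients vanish. So d(df) = 0.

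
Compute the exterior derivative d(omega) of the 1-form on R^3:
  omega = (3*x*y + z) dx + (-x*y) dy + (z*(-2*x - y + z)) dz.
d(omega) = (-3*x - y) dx ∧ dy + (-2*z - 1) dx ∧ dz + (-z) dy ∧ dz

For a 1-form omega = sum_i f_i dx_i, the exterior derivative is
  d(omega) = sum_{i < j} (∂f_j/∂x_i - ∂f_i/∂x_j) dx_i ∧ dx_j.
  coefficient of dx ∧ dy: ∂f_2/∂x - ∂f_1/∂y = ∂(-x*y)/∂x - ∂(3*x*y + z)/∂y = -3*x - y
  coefficient of dx ∧ dz: ∂f_3/∂x - ∂f_1/∂z = ∂(z*(-2*x - y + z))/∂x - ∂(3*x*y + z)/∂z = -2*z - 1
  coefficient of dy ∧ dz: ∂f_3/∂y - ∂f_2/∂z = ∂(z*(-2*x - y + z))/∂y - ∂(-x*y)/∂z = -z
Assembling: d(omega) = (-3*x - y) dx ∧ dy + (-2*z - 1) dx ∧ dz + (-z) dy ∧ dz.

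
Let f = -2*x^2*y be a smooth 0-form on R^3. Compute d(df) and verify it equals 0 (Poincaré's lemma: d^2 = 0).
d(df) = 0

Step 1: df = sum_i (∂f/∂x_i) dx_i = (-4*x*y) dx + (-2*x^2) dy + (0) dz.
Step 2: Apply d again. Using the 1-form formula, the coefficient of dx ∧ dy in d(df) is ∂^2 f/∂x ∂y - ∂^2 f/∂y ∂x = (-4*x) - (-4*x) = 0 (equality of mixed partials for smooth f).
Similarly for dx ∧ dz and dy ∧ dz — all coefficients vanish. So d(df) = 0.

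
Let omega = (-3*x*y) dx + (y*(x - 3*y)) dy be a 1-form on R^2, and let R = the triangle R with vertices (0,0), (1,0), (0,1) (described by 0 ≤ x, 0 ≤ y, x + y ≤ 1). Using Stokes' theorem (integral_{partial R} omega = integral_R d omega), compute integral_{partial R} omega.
integral_(partial R) omega = 2/3

Stokes: integral_partial_R omega = integral_R d omega with d omega = (∂Q/∂x - ∂P/∂y) dx ∧ dy.
  ∂Q/∂x = y
  ∂P/∂y = -3*x
  integrand = ∂Q/∂x - ∂P/∂y = 3*x + y.
Integrating over R: integral_0^1 integral_0^{1-x} (3*x + y) dy dx = 2/3.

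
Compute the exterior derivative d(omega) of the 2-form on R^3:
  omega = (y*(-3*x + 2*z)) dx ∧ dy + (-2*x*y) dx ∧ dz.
d(omega) = (2*x + 2*y) dx ∧ dy ∧ dz

For a 2-form omega = sum_{i<j} g_{ij} dx_i ∧ dx_j, the exterior derivative is
  d(omega) = sum_{i<j} d(g_{ij}) ∧ dx_i ∧ dx_j = sum_{i<j, k} (∂g_{ij}/∂x_k) dx_k ∧ dx_i ∧ dx_j.
Expand each term, using dx_k ∧ dx_i ∧ dx_j = sgn(permutation) dx_{(a)} ∧ dx_{(b)} ∧ dx_{(c)} with (a < b < c) sorted:
  d(y*(-3*x + 2*z)) includes (∂/∂z)(y*(-3*x + 2*z)) dz = (2*y) dz, which multiplied by dx ∧ dy gives (2*y) dx ∧ dy ∧ dz
  d(-2*x*y) includes (∂/∂y)(-2*x*y) dy = (-2*x) dy, which multiplied by dx ∧ dz gives (2*x) dx ∧ dy ∧ dz
Collecting like 3-forms: d(omega) = (2*x + 2*y) dx ∧ dy ∧ dz.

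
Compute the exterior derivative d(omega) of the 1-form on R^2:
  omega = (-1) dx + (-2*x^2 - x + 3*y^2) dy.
d(omega) = (-4*x - 1) dx ∧ dy

For a 1-form omega = sum_i f_i dx_i, the exterior derivative is
  d(omega) = sum_{i < j} (∂f_j/∂x_i - ∂f_i/∂x_j) dx_i ∧ dx_j.
  coefficient of dx ∧ dy: ∂f_2/∂x - ∂f_1/∂y = ∂(-2*x^2 - x + 3*y^2)/∂x - ∂(-1)/∂y = -4*x - 1
Assembling: d(omega) = (-4*x - 1) dx ∧ dy.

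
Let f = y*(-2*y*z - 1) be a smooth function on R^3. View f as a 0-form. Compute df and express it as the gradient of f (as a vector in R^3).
df = (0) dx + (-4*y*z - 1) dy + (-2*y^2) dz; grad f = (0, -4*y*z - 1, -2*y^2)

For a 0-form f, d f = (∂f/∂x) dx + (∂f/∂y) dy + (∂f/∂z) dz. The components of the vector representation are exactly the entries of grad f in Cartesian coordinates:
  ∂f/∂x = 0
  ∂f/∂y = -4*y*z - 1
  ∂f/∂z = -2*y^2.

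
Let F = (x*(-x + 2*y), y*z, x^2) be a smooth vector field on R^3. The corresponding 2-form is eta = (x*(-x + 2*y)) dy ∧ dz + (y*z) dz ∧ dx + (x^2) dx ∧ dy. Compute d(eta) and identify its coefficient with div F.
d(eta) = (-2*x + 2*y + z) dx ∧ dy ∧ dz; div F = -2*x + 2*y + z

For a 2-form in R^3 of the form above, applying d gives a 3-form with coefficient ∂P/∂x + ∂Q/∂y + ∂R/∂z:
  ∂P/∂x = -2*x + 2*y
  ∂Q/∂y = z
  ∂R/∂z = 0
Sum = -2*x + 2*y + z, which is exactly div F.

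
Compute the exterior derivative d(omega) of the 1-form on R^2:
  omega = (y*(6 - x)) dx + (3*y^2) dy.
d(omega) = (x - 6) dx ∧ dy

For a 1-form omega = sum_i f_i dx_i, the exterior derivative is
  d(omega) = sum_{i < j} (∂f_j/∂x_i - ∂f_i/∂x_j) dx_i ∧ dx_j.
  coefficient of dx ∧ dy: ∂f_2/∂x - ∂f_1/∂y = ∂(3*y^2)/∂x - ∂(y*(6 - x))/∂y = x - 6
Assembling: d(omega) = (x - 6) dx ∧ dy.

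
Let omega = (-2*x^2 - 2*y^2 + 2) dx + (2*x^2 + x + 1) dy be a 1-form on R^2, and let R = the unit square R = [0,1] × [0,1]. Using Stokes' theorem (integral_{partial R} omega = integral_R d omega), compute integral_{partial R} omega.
integral_(partial R) omega = 5

Stokes: integral_partial_R omega = integral_R d omega with d omega = (∂Q/∂x - ∂P/∂y) dx ∧ dy.
  ∂Q/∂x = 4*x + 1
  ∂P/∂y = -4*y
  integrand = ∂Q/∂x - ∂P/∂y = 4*x + 4*y + 1.
Integrating over R: integral_0^1 integral_0^1 (4*x + 4*y + 1) dx dy = 5.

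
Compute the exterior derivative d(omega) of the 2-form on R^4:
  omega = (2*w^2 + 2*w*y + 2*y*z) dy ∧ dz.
d(omega) = (4*w + 2*y) dy ∧ dz ∧ dw

For a 2-form omega = sum_{i<j} g_{ij} dx_i ∧ dx_j, the exterior derivative is
  d(omega) = sum_{i<j} d(g_{ij}) ∧ dx_i ∧ dx_j = sum_{i<j, k} (∂g_{ij}/∂x_k) dx_k ∧ dx_i ∧ dx_j.
Expand each term, using dx_k ∧ dx_i ∧ dx_j = sgn(permutation) dx_{(a)} ∧ dx_{(b)} ∧ dx_{(c)} with (a < b < c) sorted:
  d(2*w^2 + 2*w*y + 2*y*z) includes (∂/∂w)(2*w^2 + 2*w*y + 2*y*z) dw = (4*w + 2*y) dw, which multiplied by dy ∧ dz gives (4*w + 2*y) dy ∧ dz ∧ dw
Collecting like 3-forms: d(omega) = (4*w + 2*y) dy ∧ dz ∧ dw.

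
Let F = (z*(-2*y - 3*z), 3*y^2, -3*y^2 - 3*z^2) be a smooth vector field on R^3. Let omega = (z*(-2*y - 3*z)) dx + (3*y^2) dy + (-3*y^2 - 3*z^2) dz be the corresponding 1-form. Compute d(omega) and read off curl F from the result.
d(omega) = (-6*y) dy ∧ dz + (-2*y - 6*z) dz ∧ dx + (2*z) dx ∧ dy; curl F = (-6*y, -2*y - 6*z, 2*z)

d omega = sum_{i<j} (∂f_j/∂x_i - ∂f_i/∂x_j) dx_i ∧ dx_j. Under the identification (dy ∧ dz, dz ∧ dx, dx ∧ dy) ↔ (e_x, e_y, e_z), the coefficients are exactly the components of curl F. Compute:
  ∂R/∂y - ∂Q/∂z = (-6*y) - (0) = -6*y
  ∂P/∂z - ∂R/∂x = (-2*y - 6*z) - (0) = -2*y - 6*z
  ∂Q/∂x - ∂P/∂y = (0) - (-2*z) = 2*z.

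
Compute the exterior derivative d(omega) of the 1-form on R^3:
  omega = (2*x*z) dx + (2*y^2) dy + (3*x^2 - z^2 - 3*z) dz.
d(omega) = (4*x) dx ∧ dz

For a 1-form omega = sum_i f_i dx_i, the exterior derivative is
  d(omega) = sum_{i < j} (∂f_j/∂x_i - ∂f_i/∂x_j) dx_i ∧ dx_j.
  coefficient of dx ∧ dz: ∂f_3/∂x - ∂f_1/∂z = ∂(3*x^2 - z^2 - 3*z)/∂x - ∂(2*x*z)/∂z = 4*x
Assembling: d(omega) = (4*x) dx ∧ dz.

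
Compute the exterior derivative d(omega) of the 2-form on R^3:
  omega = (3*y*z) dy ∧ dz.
d(omega) = 0

For a 2-form omega = sum_{i<j} g_{ij} dx_i ∧ dx_j, the exterior derivative is
  d(omega) = sum_{i<j} d(g_{ij}) ∧ dx_i ∧ dx_j = sum_{i<j, k} (∂g_{ij}/∂x_k) dx_k ∧ dx_i ∧ dx_j.
Expand each term, using dx_k ∧ dx_i ∧ dx_j = sgn(permutation) dx_{(a)} ∧ dx_{(b)} ∧ dx_{(c)} with (a < b < c) sorted:

Collecting like 3-forms: d(omega) = 0.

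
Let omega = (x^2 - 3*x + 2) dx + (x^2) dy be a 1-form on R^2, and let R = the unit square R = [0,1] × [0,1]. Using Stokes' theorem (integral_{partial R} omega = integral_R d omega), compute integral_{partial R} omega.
integral_(partial R) omega = 1

Stokes: integral_partial_R omega = integral_R d omega with d omega = (∂Q/∂x - ∂P/∂y) dx ∧ dy.
  ∂Q/∂x = 2*x
  ∂P/∂y = 0
  integrand = ∂Q/∂x - ∂P/∂y = 2*x.
Integrating over R: integral_0^1 integral_0^1 (2*x) dx dy = 1.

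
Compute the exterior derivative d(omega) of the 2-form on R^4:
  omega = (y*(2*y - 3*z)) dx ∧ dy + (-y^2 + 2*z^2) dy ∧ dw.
d(omega) = (-3*y) dx ∧ dy ∧ dz + (-4*z) dy ∧ dz ∧ dw

For a 2-form omega = sum_{i<j} g_{ij} dx_i ∧ dx_j, the exterior derivative is
  d(omega) = sum_{i<j} d(g_{ij}) ∧ dx_i ∧ dx_j = sum_{i<j, k} (∂g_{ij}/∂x_k) dx_k ∧ dx_i ∧ dx_j.
Expand each term, using dx_k ∧ dx_i ∧ dx_j = sgn(permutation) dx_{(a)} ∧ dx_{(b)} ∧ dx_{(c)} with (a < b < c) sorted:
  d(y*(2*y - 3*z)) includes (∂/∂z)(y*(2*y - 3*z)) dz = (-3*y) dz, which multiplied by dx ∧ dy gives (-3*y) dx ∧ dy ∧ dz
  d(-y^2 + 2*z^2) includes (∂/∂z)(-y^2 + 2*z^2) dz = (4*z) dz, which multiplied by dy ∧ dw gives (-4*z) dy ∧ dz ∧ dw
Collecting like 3-forms: d(omega) = (-3*y) dx ∧ dy ∧ dz + (-4*z) dy ∧ dz ∧ dw.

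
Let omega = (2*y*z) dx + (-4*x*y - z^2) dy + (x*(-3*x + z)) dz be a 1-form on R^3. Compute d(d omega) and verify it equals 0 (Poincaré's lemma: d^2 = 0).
d(d omega) = 0

Step 1: d omega = sum_{i<j} (∂f_j/∂x_i - ∂f_i/∂x_j) dx_i ∧ dx_j:
  coeff of dx ∧ dy: -4*y - 2*z
  coeff of dx ∧ dz: -6*x - 2*y + z
  coeff of dy ∧ dz: 2*z
Step 2: Apply d again to each 2-form coefficient. The only possible 3-form in R^3 is dx ∧ dy ∧ dz, with coefficient
  ∂(coeff of dy∧dz)/∂x - ∂(coeff of dx∧dz)/∂y + ∂(coeff of dx∧dy)/∂z
  = ∂/∂x (2*z) - ∂/∂y (-6*x - 2*y + z) + ∂/∂z (-4*y - 2*z).
Each of these terms simplifies to sums of mixed partials that cancel in pairs. The result is 0 (by equality of mixed partials for smooth functions — Schwarz / Clairaut).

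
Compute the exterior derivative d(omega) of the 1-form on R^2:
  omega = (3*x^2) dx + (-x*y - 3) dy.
d(omega) = (-y) dx ∧ dy

For a 1-form omega = sum_i f_i dx_i, the exterior derivative is
  d(omega) = sum_{i < j} (∂f_j/∂x_i - ∂f_i/∂x_j) dx_i ∧ dx_j.
  coefficient of dx ∧ dy: ∂f_2/∂x - ∂f_1/∂y = ∂(-x*y - 3)/∂x - ∂(3*x^2)/∂y = -y
Assembling: d(omega) = (-y) dx ∧ dy.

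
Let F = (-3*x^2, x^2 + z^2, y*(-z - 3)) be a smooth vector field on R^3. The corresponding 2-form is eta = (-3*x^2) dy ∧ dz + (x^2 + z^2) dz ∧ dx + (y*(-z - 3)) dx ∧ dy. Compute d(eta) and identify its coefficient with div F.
d(eta) = (-6*x - y) dx ∧ dy ∧ dz; div F = -6*x - y

For a 2-form in R^3 of the form above, applying d gives a 3-form with coefficient ∂P/∂x + ∂Q/∂y + ∂R/∂z:
  ∂P/∂x = -6*x
  ∂Q/∂y = 0
  ∂R/∂z = -y
Sum = -6*x - y, which is exactly div F.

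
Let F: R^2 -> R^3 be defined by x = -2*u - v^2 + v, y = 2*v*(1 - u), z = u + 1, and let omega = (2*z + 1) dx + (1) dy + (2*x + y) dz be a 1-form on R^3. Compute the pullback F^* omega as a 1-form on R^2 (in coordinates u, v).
F^* omega = (-2*u*v - 8*u - 2*v^2 + 2*v - 6) du + (-4*u*v - 6*v + 5) dv

Using F^*(f dg) = (f ∘ F) d(g ∘ F), substitute each coordinate x_i by F_i(u, v) in f_i, and replace dx_i by d F_i = (∂F_i/∂u) du + (∂F_i/∂v) dv.
  For the x component: f_1(F) = 2*u + 3; d F_1 = (-2) du + (1 - 2*v) dv
  For the y component: f_2(F) = 1; d F_2 = (-2*v) du + (2 - 2*u) dv
  For the z component: f_3(F) = -2*u*v - 4*u - 2*v^2 + 4*v; d F_3 = (1) du + (0) dv
Combining and collecting du, dv coefficients:
  coeff of du: -2*u*v - 8*u - 2*v^2 + 2*v - 6
  coeff of dv: -4*u*v - 6*v + 5
F^* omega = (-2*u*v - 8*u - 2*v^2 + 2*v - 6) du + (-4*u*v - 6*v + 5) dv.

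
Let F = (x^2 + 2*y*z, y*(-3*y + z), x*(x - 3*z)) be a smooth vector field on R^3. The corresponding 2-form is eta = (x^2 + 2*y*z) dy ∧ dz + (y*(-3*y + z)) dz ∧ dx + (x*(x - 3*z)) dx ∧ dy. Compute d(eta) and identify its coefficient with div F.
d(eta) = (-x - 6*y + z) dx ∧ dy ∧ dz; div F = -x - 6*y + z

For a 2-form in R^3 of the form above, applying d gives a 3-form with coefficient ∂P/∂x + ∂Q/∂y + ∂R/∂z:
  ∂P/∂x = 2*x
  ∂Q/∂y = -6*y + z
  ∂R/∂z = -3*x
Sum = -x - 6*y + z, which is exactly div F.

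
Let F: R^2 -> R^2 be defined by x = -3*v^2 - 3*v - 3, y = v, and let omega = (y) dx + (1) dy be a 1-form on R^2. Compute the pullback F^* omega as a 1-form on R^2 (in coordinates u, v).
F^* omega = (-6*v^2 - 3*v + 1) dv

Using F^*(f dg) = (f ∘ F) d(g ∘ F), substitute each coordinate x_i by F_i(u, v) in f_i, and replace dx_i by d F_i = (∂F_i/∂u) du + (∂F_i/∂v) dv.
  For the x component: f_1(F) = v; d F_1 = (0) du + (-6*v - 3) dv
  For the y component: f_2(F) = 1; d F_2 = (0) du + (1) dv
Combining and collecting du, dv coefficients:
  coeff of du: 0
  coeff of dv: -6*v^2 - 3*v + 1
F^* omega = (-6*v^2 - 3*v + 1) dv.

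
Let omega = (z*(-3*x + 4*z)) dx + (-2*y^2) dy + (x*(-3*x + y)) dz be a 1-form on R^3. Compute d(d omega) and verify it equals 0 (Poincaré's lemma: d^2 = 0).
d(d omega) = 0

Step 1: d omega = sum_{i<j} (∂f_j/∂x_i - ∂f_i/∂x_j) dx_i ∧ dx_j:
  coeff of dx ∧ dy: 0
  coeff of dx ∧ dz: -3*x + y - 8*z
  coeff of dy ∧ dz: x
Step 2: Apply d again to each 2-form coefficient. The only possible 3-form in R^3 is dx ∧ dy ∧ dz, with coefficient
  ∂(coeff of dy∧dz)/∂x - ∂(coeff of dx∧dz)/∂y + ∂(coeff of dx∧dy)/∂z
  = ∂/∂x (x) - ∂/∂y (-3*x + y - 8*z) + ∂/∂z (0).
Each of these terms simplifies to sums of mixed partials that cancel in pairs. The result is 0 (by equality of mixed partials for smooth functions — Schwarz / Clairaut).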